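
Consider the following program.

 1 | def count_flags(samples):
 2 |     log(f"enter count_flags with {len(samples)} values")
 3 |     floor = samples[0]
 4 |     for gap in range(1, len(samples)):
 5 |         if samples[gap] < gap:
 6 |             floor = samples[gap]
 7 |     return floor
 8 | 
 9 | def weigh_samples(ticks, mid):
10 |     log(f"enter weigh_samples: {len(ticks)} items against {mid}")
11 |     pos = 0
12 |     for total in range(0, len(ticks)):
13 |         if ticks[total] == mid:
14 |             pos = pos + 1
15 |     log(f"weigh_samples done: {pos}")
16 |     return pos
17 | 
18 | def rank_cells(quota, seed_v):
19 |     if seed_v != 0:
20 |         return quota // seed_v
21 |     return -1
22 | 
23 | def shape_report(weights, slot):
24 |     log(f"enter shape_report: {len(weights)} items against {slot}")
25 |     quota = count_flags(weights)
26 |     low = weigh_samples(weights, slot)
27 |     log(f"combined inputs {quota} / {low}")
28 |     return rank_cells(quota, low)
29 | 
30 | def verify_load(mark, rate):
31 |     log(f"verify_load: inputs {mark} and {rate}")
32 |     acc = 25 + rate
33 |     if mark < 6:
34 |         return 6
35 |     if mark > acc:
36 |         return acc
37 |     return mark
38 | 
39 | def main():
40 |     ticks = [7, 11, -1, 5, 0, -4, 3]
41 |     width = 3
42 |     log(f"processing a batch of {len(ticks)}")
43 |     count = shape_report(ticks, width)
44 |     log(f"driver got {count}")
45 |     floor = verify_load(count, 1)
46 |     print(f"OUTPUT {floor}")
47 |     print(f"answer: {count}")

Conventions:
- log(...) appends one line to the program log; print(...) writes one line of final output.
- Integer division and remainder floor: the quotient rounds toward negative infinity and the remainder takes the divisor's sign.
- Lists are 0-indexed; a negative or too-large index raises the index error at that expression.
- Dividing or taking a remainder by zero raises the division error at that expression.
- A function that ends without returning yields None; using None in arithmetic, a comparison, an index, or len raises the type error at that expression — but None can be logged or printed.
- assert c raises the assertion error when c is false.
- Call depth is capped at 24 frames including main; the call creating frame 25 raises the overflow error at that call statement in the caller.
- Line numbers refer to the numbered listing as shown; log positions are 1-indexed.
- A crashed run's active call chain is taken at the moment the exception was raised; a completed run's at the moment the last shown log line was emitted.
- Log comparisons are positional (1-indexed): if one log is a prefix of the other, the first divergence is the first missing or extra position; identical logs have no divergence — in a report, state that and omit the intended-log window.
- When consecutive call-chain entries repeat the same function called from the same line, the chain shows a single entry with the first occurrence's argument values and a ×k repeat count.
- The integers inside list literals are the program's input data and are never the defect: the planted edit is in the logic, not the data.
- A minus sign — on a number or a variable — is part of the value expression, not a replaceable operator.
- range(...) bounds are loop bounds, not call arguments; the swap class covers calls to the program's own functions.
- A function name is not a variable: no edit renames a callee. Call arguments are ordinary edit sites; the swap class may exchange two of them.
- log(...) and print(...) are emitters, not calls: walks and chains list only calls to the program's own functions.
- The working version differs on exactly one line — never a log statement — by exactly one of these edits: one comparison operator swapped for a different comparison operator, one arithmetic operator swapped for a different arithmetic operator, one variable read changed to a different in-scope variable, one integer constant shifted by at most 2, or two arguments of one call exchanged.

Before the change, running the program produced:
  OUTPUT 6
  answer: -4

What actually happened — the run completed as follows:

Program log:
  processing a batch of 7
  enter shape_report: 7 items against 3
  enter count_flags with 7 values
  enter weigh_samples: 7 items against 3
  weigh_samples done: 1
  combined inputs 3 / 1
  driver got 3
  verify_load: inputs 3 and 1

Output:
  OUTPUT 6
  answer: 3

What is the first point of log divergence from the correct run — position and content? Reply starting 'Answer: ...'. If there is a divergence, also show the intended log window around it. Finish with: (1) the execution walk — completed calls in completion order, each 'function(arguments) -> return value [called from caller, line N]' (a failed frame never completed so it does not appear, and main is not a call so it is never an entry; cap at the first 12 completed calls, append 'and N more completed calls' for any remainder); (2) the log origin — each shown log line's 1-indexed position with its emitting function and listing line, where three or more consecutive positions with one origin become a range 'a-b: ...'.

Answer: position 6; shown 'combined inputs 3 / 1' vs intended 'combined inputs -4 / 1'.
Intended log window:
  4: enter weigh_samples: 7 items against 3
  5: weigh_samples done: 1
  6: combined inputs -4 / 1
  7: driver got -4
Execution walk:
  count_flags([7, 11, -1, 5, 0, -4, 3]) -> 3  [called from shape_report, line 25]
  weigh_samples([7, 11, -1, 5, 0, -4, 3], 3) -> 1  [called from shape_report, line 26]
  rank_cells(3, 1) -> 3  [called from shape_report, line 28]
  shape_report([7, 11, -1, 5, 0, -4, 3], 3) -> 3  [called from main, line 43]
  verify_load(3, 1) -> 6  [called from main, line 45]
Log origins:
  1: logged in main at line 42
  2: logged in shape_report at line 24
  3: logged in count_flags at line 2
  4: logged in weigh_samples at line 10
  5: logged in weigh_samples at line 15
  6: logged in shape_report at line 27
  7: logged in main at line 44
  8: logged in verify_load at line 31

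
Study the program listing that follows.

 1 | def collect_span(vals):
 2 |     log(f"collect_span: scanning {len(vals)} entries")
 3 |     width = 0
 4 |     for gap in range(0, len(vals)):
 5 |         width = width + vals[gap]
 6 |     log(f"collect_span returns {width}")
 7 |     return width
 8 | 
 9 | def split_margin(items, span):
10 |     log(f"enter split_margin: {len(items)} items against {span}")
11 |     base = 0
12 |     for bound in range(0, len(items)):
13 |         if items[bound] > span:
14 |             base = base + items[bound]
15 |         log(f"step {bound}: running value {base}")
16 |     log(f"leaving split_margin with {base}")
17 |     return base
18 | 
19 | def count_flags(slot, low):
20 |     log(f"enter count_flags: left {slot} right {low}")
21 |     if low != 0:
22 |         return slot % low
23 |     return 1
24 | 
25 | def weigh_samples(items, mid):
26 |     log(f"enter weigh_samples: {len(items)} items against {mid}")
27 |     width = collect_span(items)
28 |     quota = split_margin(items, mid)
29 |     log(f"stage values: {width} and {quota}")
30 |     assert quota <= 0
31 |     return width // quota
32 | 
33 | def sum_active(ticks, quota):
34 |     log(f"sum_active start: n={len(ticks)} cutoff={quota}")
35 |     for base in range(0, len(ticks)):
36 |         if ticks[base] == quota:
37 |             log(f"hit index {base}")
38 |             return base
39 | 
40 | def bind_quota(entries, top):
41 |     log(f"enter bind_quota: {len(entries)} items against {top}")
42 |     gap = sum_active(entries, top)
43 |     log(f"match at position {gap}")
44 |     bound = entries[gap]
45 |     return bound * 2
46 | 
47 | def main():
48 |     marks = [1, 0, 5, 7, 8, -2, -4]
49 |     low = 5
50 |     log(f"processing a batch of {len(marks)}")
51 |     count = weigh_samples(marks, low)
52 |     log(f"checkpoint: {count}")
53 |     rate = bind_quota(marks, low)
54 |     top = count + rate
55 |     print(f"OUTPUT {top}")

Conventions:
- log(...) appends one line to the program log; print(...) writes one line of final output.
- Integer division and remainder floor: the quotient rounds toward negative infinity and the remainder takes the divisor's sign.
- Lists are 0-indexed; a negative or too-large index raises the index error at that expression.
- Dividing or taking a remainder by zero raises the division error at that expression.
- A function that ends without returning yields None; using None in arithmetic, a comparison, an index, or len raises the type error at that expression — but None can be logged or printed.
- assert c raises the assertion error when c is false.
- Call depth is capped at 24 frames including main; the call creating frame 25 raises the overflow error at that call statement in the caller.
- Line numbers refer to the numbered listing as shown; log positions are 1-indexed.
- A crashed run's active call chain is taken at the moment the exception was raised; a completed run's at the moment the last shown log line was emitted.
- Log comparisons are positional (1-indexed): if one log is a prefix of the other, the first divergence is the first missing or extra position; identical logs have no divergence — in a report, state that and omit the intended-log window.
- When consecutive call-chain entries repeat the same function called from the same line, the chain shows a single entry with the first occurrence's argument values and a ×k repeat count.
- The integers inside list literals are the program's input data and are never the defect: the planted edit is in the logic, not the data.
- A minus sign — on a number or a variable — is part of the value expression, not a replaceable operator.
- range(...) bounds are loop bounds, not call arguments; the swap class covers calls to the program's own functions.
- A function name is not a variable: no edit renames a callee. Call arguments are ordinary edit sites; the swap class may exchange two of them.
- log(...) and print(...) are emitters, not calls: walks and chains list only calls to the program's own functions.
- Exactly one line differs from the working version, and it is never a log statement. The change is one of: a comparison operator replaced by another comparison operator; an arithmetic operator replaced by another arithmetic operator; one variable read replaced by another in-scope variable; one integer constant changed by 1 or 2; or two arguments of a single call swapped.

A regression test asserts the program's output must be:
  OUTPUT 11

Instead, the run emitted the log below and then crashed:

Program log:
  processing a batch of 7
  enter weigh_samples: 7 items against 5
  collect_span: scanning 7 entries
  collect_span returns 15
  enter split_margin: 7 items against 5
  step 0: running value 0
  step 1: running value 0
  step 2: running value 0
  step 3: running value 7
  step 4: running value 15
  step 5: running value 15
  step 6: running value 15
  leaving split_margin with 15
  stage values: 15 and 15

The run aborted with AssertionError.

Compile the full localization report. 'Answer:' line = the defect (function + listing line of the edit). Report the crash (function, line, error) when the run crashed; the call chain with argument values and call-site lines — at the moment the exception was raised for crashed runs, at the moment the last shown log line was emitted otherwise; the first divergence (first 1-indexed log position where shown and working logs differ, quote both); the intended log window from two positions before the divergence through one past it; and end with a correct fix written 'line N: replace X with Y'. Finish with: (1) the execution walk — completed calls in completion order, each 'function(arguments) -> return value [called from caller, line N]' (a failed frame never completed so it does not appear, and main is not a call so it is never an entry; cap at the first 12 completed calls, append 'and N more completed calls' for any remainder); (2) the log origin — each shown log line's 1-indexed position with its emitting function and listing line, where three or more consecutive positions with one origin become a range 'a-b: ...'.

Answer: the defect is in weigh_samples at line 30.
Key observation: The shown log is a 14-line prefix of the intended one, whose next entry is 'checkpoint: 1'.
Crash: weigh_samples, line 30, AssertionError.
Call chain: main -> weigh_samples([1, 0, 5, 7, 8, -2, -4], 5) (called at line 51).
First divergence: position 15; the shown log stops at 14 lines while the working version next logs 'checkpoint: 1'.
Intended log window:
  13: leaving split_margin with 15
  14: stage values: 15 and 15
  15: checkpoint: 1
  16: enter bind_quota: 7 items against 5
Execution walk:
  collect_span([1, 0, 5, 7, 8, -2, -4]) -> 15  [called from weigh_samples, line 27]
  split_margin([1, 0, 5, 7, 8, -2, -4], 5) -> 15  [called from weigh_samples, line 28]
Origin of each log line:
  1 — main, line 50
  2 — weigh_samples, line 26
  3 — collect_span, line 2
  4 — collect_span, line 6
  5 — split_margin, line 10
  6-12 — split_margin, line 15
  13 — split_margin, line 16
  14 — weigh_samples, line 29
A correct fix: line 30: replace `<=` with `>`.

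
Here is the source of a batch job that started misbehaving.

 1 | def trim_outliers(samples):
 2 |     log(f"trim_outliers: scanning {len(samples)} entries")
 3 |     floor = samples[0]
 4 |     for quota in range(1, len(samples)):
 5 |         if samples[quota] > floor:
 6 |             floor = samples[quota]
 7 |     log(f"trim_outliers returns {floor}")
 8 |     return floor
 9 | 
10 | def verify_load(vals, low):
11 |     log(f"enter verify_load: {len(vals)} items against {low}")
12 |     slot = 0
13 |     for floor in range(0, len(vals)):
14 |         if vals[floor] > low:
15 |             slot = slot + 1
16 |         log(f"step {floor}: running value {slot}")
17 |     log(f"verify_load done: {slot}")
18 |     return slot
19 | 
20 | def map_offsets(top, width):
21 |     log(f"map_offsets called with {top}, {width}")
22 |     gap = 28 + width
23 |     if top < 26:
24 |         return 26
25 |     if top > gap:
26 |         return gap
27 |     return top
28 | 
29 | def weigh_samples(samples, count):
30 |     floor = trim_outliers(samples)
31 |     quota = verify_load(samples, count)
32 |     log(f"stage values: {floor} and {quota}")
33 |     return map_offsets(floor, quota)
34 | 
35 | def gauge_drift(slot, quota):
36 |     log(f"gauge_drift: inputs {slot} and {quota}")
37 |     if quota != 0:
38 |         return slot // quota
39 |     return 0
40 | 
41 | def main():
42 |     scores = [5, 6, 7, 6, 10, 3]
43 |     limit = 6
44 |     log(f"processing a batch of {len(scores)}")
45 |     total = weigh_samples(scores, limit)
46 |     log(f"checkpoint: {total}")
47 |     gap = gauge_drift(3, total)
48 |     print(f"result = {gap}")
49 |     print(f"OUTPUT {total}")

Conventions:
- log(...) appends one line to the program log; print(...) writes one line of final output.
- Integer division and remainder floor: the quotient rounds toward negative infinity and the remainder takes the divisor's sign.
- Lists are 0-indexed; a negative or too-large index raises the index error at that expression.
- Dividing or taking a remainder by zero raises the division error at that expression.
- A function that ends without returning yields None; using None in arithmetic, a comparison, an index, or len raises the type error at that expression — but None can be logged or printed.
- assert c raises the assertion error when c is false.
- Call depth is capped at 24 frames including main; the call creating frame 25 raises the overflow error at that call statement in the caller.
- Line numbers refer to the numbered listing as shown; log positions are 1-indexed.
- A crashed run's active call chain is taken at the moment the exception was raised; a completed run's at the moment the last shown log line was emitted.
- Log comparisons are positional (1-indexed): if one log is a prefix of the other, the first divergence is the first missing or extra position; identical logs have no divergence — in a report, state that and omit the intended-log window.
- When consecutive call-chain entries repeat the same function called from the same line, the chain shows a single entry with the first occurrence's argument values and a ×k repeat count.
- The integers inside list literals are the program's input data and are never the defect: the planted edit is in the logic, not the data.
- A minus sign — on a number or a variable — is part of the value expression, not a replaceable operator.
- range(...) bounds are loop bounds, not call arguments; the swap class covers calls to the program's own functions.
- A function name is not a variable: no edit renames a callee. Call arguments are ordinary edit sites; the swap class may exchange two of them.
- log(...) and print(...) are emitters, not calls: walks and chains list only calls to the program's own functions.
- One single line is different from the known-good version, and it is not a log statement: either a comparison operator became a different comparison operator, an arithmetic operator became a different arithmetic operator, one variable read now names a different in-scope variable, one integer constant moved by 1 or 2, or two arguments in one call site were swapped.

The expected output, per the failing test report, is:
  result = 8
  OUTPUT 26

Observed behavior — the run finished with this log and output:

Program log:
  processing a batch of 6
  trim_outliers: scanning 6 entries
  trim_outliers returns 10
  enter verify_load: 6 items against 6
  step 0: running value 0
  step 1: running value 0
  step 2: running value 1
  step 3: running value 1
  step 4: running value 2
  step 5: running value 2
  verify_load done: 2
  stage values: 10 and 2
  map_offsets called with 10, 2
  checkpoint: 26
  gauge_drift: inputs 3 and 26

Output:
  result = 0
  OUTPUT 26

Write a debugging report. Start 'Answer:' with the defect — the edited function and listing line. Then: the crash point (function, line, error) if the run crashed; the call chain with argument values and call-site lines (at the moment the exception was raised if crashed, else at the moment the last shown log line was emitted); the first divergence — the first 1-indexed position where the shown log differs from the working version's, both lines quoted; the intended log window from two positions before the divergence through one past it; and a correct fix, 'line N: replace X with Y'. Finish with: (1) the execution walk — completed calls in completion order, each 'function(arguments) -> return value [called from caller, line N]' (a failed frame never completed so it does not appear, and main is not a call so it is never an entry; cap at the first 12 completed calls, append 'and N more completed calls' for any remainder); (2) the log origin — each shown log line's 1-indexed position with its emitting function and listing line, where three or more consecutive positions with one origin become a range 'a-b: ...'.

Answer: the defect is in main at line 47.
Key fact: Everything matches until log position 15, which reads 'gauge_drift: inputs 3 and 26' in place of 'gauge_drift: inputs 26 and 3'.
Call chain: main -> gauge_drift(3, 26) (called at line 47).
First divergence: at position 15 the run shows 'gauge_drift: inputs 3 and 26' where the working version logs 'gauge_drift: inputs 26 and 3'.
Intended log window:
  13: map_offsets called with 10, 2
  14: checkpoint: 26
  15: gauge_drift: inputs 26 and 3
Execution walk:
  trim_outliers([5, 6, 7, 6, 10, 3]) -> 10  [called from weigh_samples, line 30]
  verify_load([5, 6, 7, 6, 10, 3], 6) -> 2  [called from weigh_samples, line 31]
  map_offsets(10, 2) -> 26  [called from weigh_samples, line 33]
  weigh_samples([5, 6, 7, 6, 10, 3], 6) -> 26  [called from main, line 45]
  gauge_drift(3, 26) -> 0  [called from main, line 47]
Log line origins:
  1: emitted by main (line 44)
  2: emitted by trim_outliers (line 2)
  3: emitted by trim_outliers (line 7)
  4: emitted by verify_load (line 11)
  5-10: emitted by verify_load (line 16)
  11: emitted by verify_load (line 17)
  12: emitted by weigh_samples (line 32)
  13: emitted by map_offsets (line 21)
  14: emitted by main (line 46)
  15: emitted by gauge_drift (line 36)
A correct fix: line 47: replace `gauge_drift(3, total)` with `gauge_drift(total, 3)`.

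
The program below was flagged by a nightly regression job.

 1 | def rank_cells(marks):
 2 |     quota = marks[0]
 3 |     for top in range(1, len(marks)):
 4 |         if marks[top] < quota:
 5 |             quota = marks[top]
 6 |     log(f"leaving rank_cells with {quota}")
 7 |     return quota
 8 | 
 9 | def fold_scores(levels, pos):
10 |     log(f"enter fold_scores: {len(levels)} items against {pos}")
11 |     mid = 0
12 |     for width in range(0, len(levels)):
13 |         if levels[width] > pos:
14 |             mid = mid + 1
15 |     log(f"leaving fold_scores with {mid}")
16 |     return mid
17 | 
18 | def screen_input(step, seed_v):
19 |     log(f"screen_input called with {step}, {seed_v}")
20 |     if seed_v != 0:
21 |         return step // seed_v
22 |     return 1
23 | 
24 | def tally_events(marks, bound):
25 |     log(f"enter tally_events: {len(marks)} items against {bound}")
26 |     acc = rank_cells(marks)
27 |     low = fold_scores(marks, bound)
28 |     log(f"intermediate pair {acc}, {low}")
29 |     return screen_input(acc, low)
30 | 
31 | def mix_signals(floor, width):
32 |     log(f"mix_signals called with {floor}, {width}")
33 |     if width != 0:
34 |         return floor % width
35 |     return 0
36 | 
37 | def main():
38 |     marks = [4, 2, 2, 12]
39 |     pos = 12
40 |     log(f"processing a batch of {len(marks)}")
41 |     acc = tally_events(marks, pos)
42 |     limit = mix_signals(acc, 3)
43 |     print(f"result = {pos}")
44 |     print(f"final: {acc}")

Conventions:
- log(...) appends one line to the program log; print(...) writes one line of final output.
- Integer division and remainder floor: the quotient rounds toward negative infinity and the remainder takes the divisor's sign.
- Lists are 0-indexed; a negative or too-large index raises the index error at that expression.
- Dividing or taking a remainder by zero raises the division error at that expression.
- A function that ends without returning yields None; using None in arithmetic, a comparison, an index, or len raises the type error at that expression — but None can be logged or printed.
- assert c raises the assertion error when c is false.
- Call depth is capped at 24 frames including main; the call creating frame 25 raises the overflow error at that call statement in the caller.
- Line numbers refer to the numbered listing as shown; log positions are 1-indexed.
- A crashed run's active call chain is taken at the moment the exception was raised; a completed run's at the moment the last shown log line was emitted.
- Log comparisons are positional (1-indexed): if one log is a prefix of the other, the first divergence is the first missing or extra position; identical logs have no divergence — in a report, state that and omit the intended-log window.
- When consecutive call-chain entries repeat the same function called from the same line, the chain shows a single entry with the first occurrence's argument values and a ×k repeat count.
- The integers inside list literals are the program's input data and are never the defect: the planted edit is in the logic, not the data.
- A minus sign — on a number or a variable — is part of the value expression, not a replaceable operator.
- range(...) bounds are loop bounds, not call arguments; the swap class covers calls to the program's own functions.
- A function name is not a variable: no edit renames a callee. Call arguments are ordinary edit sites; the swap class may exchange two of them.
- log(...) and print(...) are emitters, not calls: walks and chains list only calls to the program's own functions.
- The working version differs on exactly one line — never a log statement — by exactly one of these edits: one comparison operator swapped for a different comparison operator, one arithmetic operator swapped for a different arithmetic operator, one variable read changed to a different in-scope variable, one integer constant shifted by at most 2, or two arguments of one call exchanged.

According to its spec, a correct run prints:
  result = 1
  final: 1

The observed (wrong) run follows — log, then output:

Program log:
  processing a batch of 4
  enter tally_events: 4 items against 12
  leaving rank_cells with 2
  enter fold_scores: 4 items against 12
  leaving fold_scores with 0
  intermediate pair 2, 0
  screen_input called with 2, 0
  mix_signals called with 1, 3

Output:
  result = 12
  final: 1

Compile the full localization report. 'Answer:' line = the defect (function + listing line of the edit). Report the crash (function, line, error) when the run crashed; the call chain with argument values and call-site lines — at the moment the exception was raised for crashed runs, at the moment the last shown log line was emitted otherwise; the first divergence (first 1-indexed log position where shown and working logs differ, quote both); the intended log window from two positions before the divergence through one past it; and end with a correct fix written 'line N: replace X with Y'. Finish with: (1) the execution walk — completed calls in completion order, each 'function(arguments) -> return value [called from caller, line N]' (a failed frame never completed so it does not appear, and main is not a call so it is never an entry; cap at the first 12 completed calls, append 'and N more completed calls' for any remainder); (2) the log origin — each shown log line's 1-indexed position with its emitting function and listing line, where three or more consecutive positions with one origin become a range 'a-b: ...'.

Answer: the defect is in main at line 43.
Key fact: The logs agree in full; only the final output differs.
Call chain: main -> mix_signals(1, 3) (called at line 42).
First divergence: none (the log streams are identical).
Execution walk:
  rank_cells([4, 2, 2, 12]) -> 2  [called from tally_events, line 26]
  fold_scores([4, 2, 2, 12], 12) -> 0  [called from tally_events, line 27]
  screen_input(2, 0) -> 1  [called from tally_events, line 29]
  tally_events([4, 2, 2, 12], 12) -> 1  [called from main, line 41]
  mix_signals(1, 3) -> 1  [called from main, line 42]
Origin of each log line:
  1: emitted by main (line 40)
  2: emitted by tally_events (line 25)
  3: emitted by rank_cells (line 6)
  4: emitted by fold_scores (line 10)
  5: emitted by fold_scores (line 15)
  6: emitted by tally_events (line 28)
  7: emitted by screen_input (line 19)
  8: emitted by mix_signals (line 32)
A correct fix: line 43: replace `pos` with `limit`.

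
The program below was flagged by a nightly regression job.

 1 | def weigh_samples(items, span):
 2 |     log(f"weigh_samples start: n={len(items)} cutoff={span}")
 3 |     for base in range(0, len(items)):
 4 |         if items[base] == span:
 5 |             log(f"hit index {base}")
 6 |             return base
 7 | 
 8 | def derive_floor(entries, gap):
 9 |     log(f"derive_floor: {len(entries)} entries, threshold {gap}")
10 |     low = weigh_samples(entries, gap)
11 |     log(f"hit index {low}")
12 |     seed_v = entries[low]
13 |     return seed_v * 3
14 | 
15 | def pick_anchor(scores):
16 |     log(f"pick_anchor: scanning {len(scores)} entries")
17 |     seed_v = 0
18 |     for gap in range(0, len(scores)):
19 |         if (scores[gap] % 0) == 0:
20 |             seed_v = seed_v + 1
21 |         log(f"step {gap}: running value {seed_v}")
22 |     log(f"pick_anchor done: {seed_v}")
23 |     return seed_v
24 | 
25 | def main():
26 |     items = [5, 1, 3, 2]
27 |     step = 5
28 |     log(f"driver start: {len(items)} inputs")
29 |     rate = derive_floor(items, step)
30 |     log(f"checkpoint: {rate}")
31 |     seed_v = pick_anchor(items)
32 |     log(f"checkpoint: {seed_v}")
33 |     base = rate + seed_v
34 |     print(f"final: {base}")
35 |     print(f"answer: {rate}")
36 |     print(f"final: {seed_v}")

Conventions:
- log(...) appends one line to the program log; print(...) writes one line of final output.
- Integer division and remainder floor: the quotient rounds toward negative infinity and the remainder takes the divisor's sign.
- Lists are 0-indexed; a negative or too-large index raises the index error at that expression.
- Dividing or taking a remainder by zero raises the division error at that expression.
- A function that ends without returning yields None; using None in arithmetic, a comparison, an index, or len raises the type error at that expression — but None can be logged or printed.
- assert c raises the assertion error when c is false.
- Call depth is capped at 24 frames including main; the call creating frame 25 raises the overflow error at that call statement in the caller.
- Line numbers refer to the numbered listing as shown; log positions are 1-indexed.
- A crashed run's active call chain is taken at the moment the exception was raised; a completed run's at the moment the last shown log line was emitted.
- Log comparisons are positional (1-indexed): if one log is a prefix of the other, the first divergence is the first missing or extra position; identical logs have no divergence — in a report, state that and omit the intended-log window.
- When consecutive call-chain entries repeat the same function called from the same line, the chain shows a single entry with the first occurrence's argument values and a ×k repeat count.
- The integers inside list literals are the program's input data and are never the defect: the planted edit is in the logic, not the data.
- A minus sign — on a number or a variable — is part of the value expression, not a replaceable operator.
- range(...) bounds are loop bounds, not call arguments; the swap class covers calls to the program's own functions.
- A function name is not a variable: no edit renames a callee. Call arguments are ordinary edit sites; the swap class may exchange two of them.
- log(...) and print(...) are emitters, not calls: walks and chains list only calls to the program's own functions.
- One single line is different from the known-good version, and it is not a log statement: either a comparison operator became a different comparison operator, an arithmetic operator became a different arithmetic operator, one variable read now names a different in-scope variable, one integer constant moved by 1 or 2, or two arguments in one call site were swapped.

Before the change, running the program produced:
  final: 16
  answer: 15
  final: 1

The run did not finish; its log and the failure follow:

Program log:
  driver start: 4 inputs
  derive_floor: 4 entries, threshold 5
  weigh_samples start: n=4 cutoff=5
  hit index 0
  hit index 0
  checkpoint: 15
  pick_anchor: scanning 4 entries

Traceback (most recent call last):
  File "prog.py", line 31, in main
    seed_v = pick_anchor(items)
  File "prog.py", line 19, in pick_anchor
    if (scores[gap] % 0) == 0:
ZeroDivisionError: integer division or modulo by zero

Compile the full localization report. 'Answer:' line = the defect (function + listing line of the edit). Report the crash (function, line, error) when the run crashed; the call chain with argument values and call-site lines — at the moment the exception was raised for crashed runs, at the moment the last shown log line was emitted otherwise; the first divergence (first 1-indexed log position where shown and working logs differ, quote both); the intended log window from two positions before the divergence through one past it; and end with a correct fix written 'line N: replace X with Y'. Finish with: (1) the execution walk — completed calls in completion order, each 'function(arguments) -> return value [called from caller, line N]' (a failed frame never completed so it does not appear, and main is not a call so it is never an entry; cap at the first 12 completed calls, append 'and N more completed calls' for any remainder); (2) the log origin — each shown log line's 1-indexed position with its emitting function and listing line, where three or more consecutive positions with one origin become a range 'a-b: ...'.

Answer: the defect is in pick_anchor at line 19.
Key observation: The faulty run's log stops after 7 lines; the working version's next line would be 'step 0: running value 0'.
Crash: pick_anchor, line 19, ZeroDivisionError.
Call chain: main -> pick_anchor([5, 1, 3, 2]) (called at line 31).
First divergence: position 8 — the faulty run's log ends after 7 lines; the working version continues with 'step 0: running value 0'.
Intended log window:
  6: checkpoint: 15
  7: pick_anchor: scanning 4 entries
  8: step 0: running value 0
  9: step 1: running value 0
Execution walk:
  weigh_samples([5, 1, 3, 2], 5) -> 0  [called from derive_floor, line 10]
  derive_floor([5, 1, 3, 2], 5) -> 15  [called from main, line 29]
Log line origins:
  1: from main, line 28
  2: from derive_floor, line 9
  3: from weigh_samples, line 2
  4: from weigh_samples, line 5
  5: from derive_floor, line 11
  6: from main, line 30
  7: from pick_anchor, line 16
A correct fix: line 19: replace `scores[gap] % 0` with `scores[gap] % 2`.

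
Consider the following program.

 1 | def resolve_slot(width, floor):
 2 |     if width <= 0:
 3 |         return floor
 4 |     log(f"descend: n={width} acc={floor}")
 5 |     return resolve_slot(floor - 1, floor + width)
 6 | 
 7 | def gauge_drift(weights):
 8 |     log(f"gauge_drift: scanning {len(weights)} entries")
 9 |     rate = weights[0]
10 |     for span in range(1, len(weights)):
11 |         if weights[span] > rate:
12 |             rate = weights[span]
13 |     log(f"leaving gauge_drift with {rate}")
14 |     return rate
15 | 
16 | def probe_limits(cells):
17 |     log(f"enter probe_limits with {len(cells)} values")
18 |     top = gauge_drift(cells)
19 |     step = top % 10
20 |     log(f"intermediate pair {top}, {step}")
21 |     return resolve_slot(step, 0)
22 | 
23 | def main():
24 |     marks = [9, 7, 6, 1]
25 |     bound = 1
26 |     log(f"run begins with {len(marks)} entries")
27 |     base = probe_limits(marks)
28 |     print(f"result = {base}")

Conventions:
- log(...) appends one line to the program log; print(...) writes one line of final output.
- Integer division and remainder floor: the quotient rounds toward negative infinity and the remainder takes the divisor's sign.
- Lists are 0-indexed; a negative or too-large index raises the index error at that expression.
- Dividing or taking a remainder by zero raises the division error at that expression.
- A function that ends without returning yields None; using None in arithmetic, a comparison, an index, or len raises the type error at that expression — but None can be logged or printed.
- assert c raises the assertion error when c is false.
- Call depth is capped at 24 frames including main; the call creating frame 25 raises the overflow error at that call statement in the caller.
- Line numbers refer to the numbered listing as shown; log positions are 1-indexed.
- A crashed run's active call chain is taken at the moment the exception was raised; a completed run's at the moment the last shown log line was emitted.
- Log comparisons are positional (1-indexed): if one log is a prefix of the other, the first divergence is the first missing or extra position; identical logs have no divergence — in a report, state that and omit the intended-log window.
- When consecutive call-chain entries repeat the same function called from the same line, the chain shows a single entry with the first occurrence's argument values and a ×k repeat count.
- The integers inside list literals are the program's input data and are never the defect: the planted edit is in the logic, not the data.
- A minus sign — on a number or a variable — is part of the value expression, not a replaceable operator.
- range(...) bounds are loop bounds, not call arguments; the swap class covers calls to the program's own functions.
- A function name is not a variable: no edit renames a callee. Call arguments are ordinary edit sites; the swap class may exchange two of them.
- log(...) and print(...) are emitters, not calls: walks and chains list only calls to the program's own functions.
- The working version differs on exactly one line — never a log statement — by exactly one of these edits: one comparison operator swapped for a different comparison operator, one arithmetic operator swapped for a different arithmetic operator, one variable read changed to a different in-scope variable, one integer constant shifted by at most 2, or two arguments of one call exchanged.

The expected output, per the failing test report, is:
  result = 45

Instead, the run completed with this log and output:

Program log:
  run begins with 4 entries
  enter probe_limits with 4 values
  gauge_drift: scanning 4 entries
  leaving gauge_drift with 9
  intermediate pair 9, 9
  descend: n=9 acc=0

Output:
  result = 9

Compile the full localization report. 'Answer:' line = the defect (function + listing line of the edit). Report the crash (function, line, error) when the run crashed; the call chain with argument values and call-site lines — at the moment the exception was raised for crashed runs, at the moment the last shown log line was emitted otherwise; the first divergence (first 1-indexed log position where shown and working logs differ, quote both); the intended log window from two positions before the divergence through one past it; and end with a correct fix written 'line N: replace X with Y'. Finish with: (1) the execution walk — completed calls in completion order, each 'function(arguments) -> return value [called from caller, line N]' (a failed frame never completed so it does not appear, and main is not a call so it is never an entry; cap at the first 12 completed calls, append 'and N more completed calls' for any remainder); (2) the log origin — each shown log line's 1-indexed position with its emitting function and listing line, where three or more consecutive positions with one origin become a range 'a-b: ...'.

Answer: the defect is in resolve_slot at line 5.
Key fact: After 6 matching log lines the faulty run goes silent, while the working version continues with 'descend: n=8 acc=9'.
Call chain: main -> probe_limits([9, 7, 6, 1]) (called at line 27) -> resolve_slot(9, 0) (called at line 21).
First divergence: position 7 — the faulty run's log ends after 6 lines; the working version continues with 'descend: n=8 acc=9'.
Intended log window:
  5: intermediate pair 9, 9
  6: descend: n=9 acc=0
  7: descend: n=8 acc=9
  8: descend: n=7 acc=17
Execution walk:
  gauge_drift([9, 7, 6, 1]) -> 9  [called from probe_limits, line 18]
  resolve_slot(-1, 9) -> 9  [called from resolve_slot, line 5]
  resolve_slot(9, 0) -> 9  [called from probe_limits, line 21]
  probe_limits([9, 7, 6, 1]) -> 9  [called from main, line 27]
Origin of each log line:
  1: emitted by main (line 26)
  2: emitted by probe_limits (line 17)
  3: emitted by gauge_drift (line 8)
  4: emitted by gauge_drift (line 13)
  5: emitted by probe_limits (line 20)
  6: emitted by resolve_slot (line 4)
A correct fix: line 5: replace `floor - 1` with `width - 1`.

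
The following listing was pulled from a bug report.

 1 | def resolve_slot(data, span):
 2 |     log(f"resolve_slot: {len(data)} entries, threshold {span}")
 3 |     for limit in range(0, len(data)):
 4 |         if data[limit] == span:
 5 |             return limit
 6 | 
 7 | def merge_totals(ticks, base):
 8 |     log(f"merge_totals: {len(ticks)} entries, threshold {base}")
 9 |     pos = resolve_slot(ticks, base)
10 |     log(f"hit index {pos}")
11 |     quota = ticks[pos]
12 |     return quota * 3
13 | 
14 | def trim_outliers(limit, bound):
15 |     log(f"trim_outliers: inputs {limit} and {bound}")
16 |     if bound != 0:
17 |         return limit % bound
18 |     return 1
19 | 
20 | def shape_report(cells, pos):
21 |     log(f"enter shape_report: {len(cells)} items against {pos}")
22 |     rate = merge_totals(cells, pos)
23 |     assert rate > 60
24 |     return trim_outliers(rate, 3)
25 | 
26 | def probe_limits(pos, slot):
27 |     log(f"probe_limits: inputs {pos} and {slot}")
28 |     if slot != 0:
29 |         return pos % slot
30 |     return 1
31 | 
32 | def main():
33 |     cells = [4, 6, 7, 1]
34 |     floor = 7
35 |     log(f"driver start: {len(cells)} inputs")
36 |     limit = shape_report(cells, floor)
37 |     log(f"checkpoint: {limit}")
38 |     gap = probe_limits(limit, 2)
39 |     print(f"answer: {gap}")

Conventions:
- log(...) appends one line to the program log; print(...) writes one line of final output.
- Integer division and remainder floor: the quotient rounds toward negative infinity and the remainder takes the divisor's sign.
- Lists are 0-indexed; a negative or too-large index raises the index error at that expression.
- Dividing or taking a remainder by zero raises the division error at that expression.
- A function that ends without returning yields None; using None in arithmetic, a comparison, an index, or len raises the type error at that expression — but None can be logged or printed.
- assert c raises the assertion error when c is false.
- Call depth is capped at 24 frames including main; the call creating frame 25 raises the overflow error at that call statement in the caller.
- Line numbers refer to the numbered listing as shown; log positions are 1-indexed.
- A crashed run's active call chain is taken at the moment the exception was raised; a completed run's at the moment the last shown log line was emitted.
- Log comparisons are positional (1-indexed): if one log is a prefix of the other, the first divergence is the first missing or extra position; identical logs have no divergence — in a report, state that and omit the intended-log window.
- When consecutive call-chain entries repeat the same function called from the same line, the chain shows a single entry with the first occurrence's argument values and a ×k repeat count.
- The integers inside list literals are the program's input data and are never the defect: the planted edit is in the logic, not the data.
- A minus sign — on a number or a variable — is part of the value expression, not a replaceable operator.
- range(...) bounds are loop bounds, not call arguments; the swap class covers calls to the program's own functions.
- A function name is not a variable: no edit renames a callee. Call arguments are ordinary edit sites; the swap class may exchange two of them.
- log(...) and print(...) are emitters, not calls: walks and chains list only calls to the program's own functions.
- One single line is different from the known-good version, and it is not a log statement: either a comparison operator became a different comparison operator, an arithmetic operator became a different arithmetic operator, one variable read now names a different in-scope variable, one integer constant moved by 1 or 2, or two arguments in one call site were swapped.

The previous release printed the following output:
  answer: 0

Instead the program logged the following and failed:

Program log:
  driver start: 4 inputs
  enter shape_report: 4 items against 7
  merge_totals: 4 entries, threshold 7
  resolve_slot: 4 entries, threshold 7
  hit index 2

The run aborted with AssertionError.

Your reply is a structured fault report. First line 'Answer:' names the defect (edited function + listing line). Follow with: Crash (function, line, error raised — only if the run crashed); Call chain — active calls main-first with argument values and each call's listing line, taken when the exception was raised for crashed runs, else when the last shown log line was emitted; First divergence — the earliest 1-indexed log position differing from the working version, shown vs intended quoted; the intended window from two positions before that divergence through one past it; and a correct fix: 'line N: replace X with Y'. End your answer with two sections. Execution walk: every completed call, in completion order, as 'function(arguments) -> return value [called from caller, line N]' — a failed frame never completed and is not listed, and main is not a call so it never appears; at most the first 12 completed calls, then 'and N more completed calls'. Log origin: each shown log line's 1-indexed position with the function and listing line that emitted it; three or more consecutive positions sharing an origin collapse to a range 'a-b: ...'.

Answer: the defect is in shape_report at line 23.
Key fact: A complete run would log 'trim_outliers: inputs 21 and 3' next, but this one stopped at 5 lines.
Crash: shape_report, line 23, AssertionError.
Call chain: main -> shape_report([4, 6, 7, 1], 7) (called at line 36).
First divergence: position 6; the shown log stops at 5 lines while the working version next logs 'trim_outliers: inputs 21 and 3'.
Intended log window:
  4: resolve_slot: 4 entries, threshold 7
  5: hit index 2
  6: trim_outliers: inputs 21 and 3
  7: checkpoint: 0
Execution walk:
  resolve_slot([4, 6, 7, 1], 7) -> 2  [called from merge_totals, line 9]
  merge_totals([4, 6, 7, 1], 7) -> 21  [called from shape_report, line 22]
Origin of each log line:
  1: from main, line 35
  2: from shape_report, line 21
  3: from merge_totals, line 8
  4: from resolve_slot, line 2
  5: from merge_totals, line 10
A correct fix: line 23: replace `>` with `<=`.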